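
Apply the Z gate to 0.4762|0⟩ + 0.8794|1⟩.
0.4762|0⟩ - 0.8794|1⟩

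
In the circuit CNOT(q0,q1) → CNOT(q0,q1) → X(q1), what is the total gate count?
3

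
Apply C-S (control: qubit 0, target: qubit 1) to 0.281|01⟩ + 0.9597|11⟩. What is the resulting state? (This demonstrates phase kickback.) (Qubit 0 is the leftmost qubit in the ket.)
0.281|01⟩ + 0.9597i|11⟩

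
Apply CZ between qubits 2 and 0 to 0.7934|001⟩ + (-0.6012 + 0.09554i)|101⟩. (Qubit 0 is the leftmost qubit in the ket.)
0.7934|001⟩ + (0.6012 - 0.09554i)|101⟩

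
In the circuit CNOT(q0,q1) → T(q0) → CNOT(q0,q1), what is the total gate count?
3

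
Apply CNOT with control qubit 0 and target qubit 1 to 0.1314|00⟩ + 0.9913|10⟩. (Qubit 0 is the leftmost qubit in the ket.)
0.1314|00⟩ + 0.9913|11⟩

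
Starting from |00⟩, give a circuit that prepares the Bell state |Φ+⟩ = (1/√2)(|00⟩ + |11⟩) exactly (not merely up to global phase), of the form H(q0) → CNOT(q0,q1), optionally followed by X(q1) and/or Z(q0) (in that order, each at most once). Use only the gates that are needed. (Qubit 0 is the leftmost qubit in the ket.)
H(q0) → CNOT(q0,q1)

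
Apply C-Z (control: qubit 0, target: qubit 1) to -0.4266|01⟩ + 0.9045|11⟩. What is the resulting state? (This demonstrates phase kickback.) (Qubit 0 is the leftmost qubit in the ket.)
-0.4266|01⟩ - 0.9045|11⟩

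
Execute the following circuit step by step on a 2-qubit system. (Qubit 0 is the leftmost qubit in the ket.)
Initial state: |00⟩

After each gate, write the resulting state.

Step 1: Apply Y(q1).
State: i|01⟩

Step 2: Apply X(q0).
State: i|11⟩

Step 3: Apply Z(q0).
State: -i|11⟩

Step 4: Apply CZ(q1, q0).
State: i|11⟩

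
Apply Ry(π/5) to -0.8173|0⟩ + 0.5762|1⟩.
-0.9554|0⟩ + 0.2954|1⟩

Ry(π/5) = [[cos(θ/2), −sin(θ/2)], [sin(θ/2), cos(θ/2)]]; θ = π/5, cos(θ/2) ≈ 0.951057, sin(θ/2) ≈ 0.309017.
With a = amp(|0⟩) = -0.8173 and b = amp(|1⟩) = 0.5762:
new amp(|0⟩) = (0.951057)·a + (-0.309017)·b = -0.9554
new amp(|1⟩) = (0.309017)·a + (0.951057)·b = 0.2954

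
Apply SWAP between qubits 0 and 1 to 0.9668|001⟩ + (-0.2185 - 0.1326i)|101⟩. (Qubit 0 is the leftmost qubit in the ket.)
0.9668|001⟩ + (-0.2185 - 0.1326i)|011⟩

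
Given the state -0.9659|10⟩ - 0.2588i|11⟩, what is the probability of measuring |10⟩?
0.933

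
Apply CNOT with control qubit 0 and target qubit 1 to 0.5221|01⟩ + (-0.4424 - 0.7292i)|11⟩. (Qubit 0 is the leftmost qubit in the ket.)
0.5221|01⟩ + (-0.4424 - 0.7292i)|10⟩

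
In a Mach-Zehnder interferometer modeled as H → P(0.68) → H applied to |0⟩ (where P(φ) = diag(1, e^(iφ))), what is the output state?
(0.8888 + 0.3144i)|0⟩ + (0.1112 - 0.3144i)|1⟩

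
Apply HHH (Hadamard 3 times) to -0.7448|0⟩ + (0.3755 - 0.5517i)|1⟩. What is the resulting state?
(-0.2611 - 0.3901i)|0⟩ + (-0.7922 + 0.3901i)|1⟩

H² = I, so H^3 = H: a single Hadamard. With (a, b) = (-0.7448, (0.3755 - 0.5517i)), H gives ((a + b)/√2, (a − b)/√2) = ((-0.2611 - 0.3901i), (-0.7922 + 0.3901i)).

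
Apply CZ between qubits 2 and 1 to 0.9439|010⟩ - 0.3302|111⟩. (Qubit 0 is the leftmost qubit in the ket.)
0.9439|010⟩ + 0.3302|111⟩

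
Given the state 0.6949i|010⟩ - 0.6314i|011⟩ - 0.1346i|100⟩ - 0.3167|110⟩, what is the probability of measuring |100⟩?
0.01812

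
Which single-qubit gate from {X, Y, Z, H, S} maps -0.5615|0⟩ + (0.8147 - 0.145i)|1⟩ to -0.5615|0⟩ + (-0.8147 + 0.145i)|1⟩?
Z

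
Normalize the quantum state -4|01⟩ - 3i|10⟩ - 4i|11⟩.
-0.6247|01⟩ - 0.4685i|10⟩ - 0.6247i|11⟩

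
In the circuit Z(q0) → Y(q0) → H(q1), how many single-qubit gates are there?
3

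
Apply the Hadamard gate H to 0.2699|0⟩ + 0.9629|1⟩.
0.8717|0⟩ - 0.49|1⟩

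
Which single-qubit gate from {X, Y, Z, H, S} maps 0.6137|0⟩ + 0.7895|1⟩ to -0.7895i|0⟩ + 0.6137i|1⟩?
Y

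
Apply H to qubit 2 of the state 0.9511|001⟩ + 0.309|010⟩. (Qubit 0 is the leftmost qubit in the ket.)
0.6725|000⟩ - 0.6725|001⟩ + 0.2185|010⟩ + 0.2185|011⟩

H on qubit 2 mixes each pair of kets that differ only in qubit 2: amplitudes (a, b) of (|…0…⟩, |…1…⟩) become ((a + b)/√2, (a − b)/√2). Kets absent from the input have amplitude 0.
(|000⟩, |001⟩): (a, b) = (0, 0.9511) → (0.6725, -0.6725)
(|010⟩, |011⟩): (a, b) = (0.309, 0) → (0.2185, 0.2185)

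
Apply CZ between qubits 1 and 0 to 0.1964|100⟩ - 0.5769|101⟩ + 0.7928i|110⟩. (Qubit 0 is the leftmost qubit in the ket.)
0.1964|100⟩ - 0.5769|101⟩ - 0.7928i|110⟩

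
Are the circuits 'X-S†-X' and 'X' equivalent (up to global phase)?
No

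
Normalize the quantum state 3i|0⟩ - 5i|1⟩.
0.5145i|0⟩ - 0.8575i|1⟩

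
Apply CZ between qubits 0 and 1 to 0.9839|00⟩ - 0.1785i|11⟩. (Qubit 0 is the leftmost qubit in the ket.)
0.9839|00⟩ + 0.1785i|11⟩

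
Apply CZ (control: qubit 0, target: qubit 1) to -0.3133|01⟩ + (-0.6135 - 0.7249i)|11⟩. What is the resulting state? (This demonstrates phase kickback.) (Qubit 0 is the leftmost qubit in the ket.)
-0.3133|01⟩ + (0.6135 + 0.7249i)|11⟩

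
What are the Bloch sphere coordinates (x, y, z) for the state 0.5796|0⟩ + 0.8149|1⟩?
(0.9446, 0, -0.3281)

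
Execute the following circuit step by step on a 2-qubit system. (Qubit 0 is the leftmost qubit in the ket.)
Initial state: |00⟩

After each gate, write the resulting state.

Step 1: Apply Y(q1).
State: i|01⟩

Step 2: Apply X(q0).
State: i|11⟩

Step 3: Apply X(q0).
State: i|01⟩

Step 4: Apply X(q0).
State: i|11⟩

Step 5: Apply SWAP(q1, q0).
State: i|11⟩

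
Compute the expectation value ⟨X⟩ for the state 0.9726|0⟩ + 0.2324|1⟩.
0.4521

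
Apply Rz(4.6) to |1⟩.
(-0.6663 + 0.7457i)|1⟩

Rz(4.6) = [[e^(−iθ/2), 0], [0, e^(iθ/2)]] with e^(±iθ/2) = cos(θ/2) ± i·sin(θ/2); θ = 4.6, cos(θ/2) ≈ -0.666276, sin(θ/2) ≈ 0.745705.
With a = amp(|0⟩) = 0 and b = amp(|1⟩) = 1:
new amp(|0⟩) = (-0.666276 - 0.745705i)·a = 0
new amp(|1⟩) = (-0.666276 + 0.745705i)·b = (-0.6663 + 0.7457i)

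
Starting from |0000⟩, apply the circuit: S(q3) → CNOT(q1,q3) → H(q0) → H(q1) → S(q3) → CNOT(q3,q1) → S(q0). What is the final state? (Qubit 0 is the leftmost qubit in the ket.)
1/2|0000⟩ + 1/2|0100⟩ + (1/2)i|1000⟩ + (1/2)i|1100⟩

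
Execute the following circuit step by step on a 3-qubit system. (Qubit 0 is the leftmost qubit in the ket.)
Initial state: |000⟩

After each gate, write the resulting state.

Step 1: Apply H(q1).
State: 1/√2|000⟩ + 1/√2|010⟩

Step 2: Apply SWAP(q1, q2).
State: 1/√2|000⟩ + 1/√2|001⟩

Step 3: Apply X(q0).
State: 1/√2|100⟩ + 1/√2|101⟩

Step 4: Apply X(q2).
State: 1/√2|100⟩ + 1/√2|101⟩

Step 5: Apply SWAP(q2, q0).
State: 1/√2|001⟩ + 1/√2|101⟩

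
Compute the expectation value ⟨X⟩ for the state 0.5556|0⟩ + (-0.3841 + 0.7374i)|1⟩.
-0.4268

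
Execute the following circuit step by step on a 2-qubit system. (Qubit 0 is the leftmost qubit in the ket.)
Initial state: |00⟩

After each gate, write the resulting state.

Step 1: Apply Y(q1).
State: i|01⟩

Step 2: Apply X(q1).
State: i|00⟩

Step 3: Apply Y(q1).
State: -|01⟩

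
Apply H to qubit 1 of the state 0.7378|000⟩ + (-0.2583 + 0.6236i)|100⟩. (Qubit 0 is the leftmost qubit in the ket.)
0.5217|000⟩ + 0.5217|010⟩ + (-0.1826 + 0.441i)|100⟩ + (-0.1826 + 0.441i)|110⟩

H on qubit 1 mixes each pair of kets that differ only in qubit 1: amplitudes (a, b) of (|…0…⟩, |…1…⟩) become ((a + b)/√2, (a − b)/√2). Kets absent from the input have amplitude 0.
(|000⟩, |010⟩): (a, b) = (0.7378, 0) → (0.5217, 0.5217)
(|100⟩, |110⟩): (a, b) = ((-0.2583 + 0.6236i), 0) → ((-0.1826 + 0.441i), (-0.1826 + 0.441i))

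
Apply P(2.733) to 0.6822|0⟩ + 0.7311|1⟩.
0.6822|0⟩ + (-0.6709 + 0.2905i)|1⟩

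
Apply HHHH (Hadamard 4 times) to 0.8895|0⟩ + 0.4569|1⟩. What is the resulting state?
0.8895|0⟩ + 0.4569|1⟩

H² = I, so an even number of Hadamards cancels: H^4 = I and the state is unchanged.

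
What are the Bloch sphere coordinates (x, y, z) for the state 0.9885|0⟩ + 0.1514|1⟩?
(0.2993, 0, 0.9542)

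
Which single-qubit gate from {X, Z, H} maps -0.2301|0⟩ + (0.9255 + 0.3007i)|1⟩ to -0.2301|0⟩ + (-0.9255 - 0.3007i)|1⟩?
Z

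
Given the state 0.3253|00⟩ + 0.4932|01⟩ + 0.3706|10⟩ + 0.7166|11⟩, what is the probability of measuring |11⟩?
0.5135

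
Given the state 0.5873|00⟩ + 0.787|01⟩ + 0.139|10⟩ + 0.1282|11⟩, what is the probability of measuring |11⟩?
0.01644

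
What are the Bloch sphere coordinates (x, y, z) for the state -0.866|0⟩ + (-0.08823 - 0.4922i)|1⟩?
(0.1528, 0.8525, 0.4999)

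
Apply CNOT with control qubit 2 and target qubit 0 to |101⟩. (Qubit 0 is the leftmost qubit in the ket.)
|001⟩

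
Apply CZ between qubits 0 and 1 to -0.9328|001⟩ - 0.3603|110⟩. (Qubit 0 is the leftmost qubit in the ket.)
-0.9328|001⟩ + 0.3603|110⟩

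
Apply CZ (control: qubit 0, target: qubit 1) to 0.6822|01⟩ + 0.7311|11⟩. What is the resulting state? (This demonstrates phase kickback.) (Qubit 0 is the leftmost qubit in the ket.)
0.6822|01⟩ - 0.7311|11⟩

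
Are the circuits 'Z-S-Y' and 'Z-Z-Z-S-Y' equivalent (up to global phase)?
Yes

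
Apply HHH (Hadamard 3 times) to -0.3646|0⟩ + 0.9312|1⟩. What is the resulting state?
0.4006|0⟩ - 0.9163|1⟩

H² = I, so H^3 = H: a single Hadamard. With (a, b) = (-0.3646, 0.9312), H gives ((a + b)/√2, (a − b)/√2) = (0.4006, -0.9163).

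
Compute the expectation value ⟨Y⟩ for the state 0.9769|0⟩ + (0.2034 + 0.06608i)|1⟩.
0.1291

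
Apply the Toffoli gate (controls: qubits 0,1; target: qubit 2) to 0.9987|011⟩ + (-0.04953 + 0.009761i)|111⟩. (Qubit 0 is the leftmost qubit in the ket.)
0.9987|011⟩ + (-0.04953 + 0.009761i)|110⟩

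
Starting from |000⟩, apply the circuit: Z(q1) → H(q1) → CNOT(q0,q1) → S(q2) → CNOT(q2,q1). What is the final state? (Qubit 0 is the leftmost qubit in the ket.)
1/√2|000⟩ + 1/√2|010⟩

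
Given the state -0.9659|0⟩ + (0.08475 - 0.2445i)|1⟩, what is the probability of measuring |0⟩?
0.933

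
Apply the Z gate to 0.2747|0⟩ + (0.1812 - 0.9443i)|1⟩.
0.2747|0⟩ + (-0.1812 + 0.9443i)|1⟩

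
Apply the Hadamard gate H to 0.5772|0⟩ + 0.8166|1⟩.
0.9856|0⟩ - 0.1693|1⟩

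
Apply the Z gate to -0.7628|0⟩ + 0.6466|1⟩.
-0.7628|0⟩ - 0.6466|1⟩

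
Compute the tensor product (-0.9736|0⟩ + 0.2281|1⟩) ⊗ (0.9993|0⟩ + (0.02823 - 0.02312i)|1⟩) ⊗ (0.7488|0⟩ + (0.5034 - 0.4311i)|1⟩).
-0.7285|000⟩ + (-0.4898 + 0.4194i)|001⟩ + (-0.02058 + 0.01686i)|010⟩ + (-0.004132 + 0.02318i)|011⟩ + 0.1707|100⟩ + (0.1147 - 0.09827i)|101⟩ + (0.004822 - 0.003949i)|110⟩ + (0.000968 - 0.005431i)|111⟩

amp(|b₁b₂…⟩) = product of the factor amplitudes for bits b₁, b₂, …; only kets whose every factor amplitude is nonzero survive.
|000⟩: (-0.9736)(0.9993)(0.7488) = -0.7285
|001⟩: (-0.9736)(0.9993)(0.5034 - 0.4311i) = (-0.4898 + 0.4194i)
|010⟩: (-0.9736)(0.02823 - 0.02312i)(0.7488) = (-0.02058 + 0.01686i)
|011⟩: (-0.9736)(0.02823 - 0.02312i)(0.5034 - 0.4311i) = (-0.004132 + 0.02318i)
|100⟩: (0.2281)(0.9993)(0.7488) = 0.1707
|101⟩: (0.2281)(0.9993)(0.5034 - 0.4311i) = (0.1147 - 0.09827i)
|110⟩: (0.2281)(0.02823 - 0.02312i)(0.7488) = (0.004822 - 0.003949i)
|111⟩: (0.2281)(0.02823 - 0.02312i)(0.5034 - 0.4311i) = (0.000968 - 0.005431i)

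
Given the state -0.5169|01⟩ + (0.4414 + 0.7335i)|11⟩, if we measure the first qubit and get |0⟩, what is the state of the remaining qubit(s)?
-|1⟩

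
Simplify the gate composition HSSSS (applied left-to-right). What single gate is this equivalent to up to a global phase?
H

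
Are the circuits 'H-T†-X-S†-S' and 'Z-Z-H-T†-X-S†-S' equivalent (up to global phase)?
Yes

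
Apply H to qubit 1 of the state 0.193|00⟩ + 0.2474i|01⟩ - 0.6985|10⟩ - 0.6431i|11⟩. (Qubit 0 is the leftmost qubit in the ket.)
(0.1365 + 0.1749i)|00⟩ + (0.1365 - 0.1749i)|01⟩ + (-0.4939 - 0.4547i)|10⟩ + (-0.4939 + 0.4547i)|11⟩

H on qubit 1 mixes each pair of kets that differ only in qubit 1: amplitudes (a, b) of (|…0…⟩, |…1…⟩) become ((a + b)/√2, (a − b)/√2). Kets absent from the input have amplitude 0.
(|00⟩, |01⟩): (a, b) = (0.193, 0.2474i) → ((0.1365 + 0.1749i), (0.1365 - 0.1749i))
(|10⟩, |11⟩): (a, b) = (-0.6985, -0.6431i) → ((-0.4939 - 0.4547i), (-0.4939 + 0.4547i))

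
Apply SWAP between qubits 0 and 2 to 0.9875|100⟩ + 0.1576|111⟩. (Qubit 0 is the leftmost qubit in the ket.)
0.9875|001⟩ + 0.1576|111⟩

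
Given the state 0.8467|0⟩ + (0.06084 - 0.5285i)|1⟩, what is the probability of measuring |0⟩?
0.7169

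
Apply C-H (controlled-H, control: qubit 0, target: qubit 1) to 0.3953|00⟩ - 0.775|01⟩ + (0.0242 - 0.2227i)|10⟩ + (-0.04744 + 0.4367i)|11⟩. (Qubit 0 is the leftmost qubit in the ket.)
0.3953|00⟩ - 0.775|01⟩ + (-0.01643 + 0.1513i)|10⟩ + (0.05066 - 0.4663i)|11⟩

C-H leaves the control-|0⟩ kets |00⟩, |01⟩ unchanged and applies H to qubit 1 on the control-|1⟩ pair (|10⟩, |11⟩).
H = [[1/√2, 1/√2], [1/√2, -1/√2]].
With a = amp(|10⟩) = (0.0242 - 0.2227i) and b = amp(|11⟩) = (-0.04744 + 0.4367i):
new amp(|10⟩) = (1/√2)·a + (1/√2)·b = (-0.01643 + 0.1513i)
new amp(|11⟩) = (1/√2)·a + (-1/√2)·b = (0.05066 - 0.4663i)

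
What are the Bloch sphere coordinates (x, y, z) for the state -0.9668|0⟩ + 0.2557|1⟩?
(-0.4944, 0, 0.8693)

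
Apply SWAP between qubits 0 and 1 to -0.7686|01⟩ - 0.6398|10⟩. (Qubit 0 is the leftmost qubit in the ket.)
-0.6398|01⟩ - 0.7686|10⟩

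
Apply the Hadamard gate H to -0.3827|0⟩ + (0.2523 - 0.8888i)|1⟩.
(-0.09221 - 0.6285i)|0⟩ + (-0.449 + 0.6285i)|1⟩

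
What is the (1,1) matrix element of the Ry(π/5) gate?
0.9511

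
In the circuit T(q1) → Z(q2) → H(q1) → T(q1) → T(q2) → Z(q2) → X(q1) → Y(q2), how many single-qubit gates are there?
8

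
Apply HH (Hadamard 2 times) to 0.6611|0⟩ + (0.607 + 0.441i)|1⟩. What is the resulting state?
0.6611|0⟩ + (0.607 + 0.441i)|1⟩

H² = I, so an even number of Hadamards cancels: H^2 = I and the state is unchanged.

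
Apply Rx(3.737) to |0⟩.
-0.2933|0⟩ - 0.956i|1⟩

Rx(3.737) = [[cos(θ/2), −i·sin(θ/2)], [−i·sin(θ/2), cos(θ/2)]]; θ = 3.737, cos(θ/2) ≈ -0.293326, sin(θ/2) ≈ 0.956013.
With a = amp(|0⟩) = 1 and b = amp(|1⟩) = 0:
new amp(|0⟩) = (-0.293326)·a + (-0.956013i)·b = -0.2933
new amp(|1⟩) = (-0.956013i)·a + (-0.293326)·b = -0.956i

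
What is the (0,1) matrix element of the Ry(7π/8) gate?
-0.9808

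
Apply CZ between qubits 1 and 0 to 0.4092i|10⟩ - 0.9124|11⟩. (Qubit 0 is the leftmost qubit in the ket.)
0.4092i|10⟩ + 0.9124|11⟩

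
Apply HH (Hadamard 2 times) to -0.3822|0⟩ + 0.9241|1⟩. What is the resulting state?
-0.3822|0⟩ + 0.9241|1⟩

H² = I, so an even number of Hadamards cancels: H^2 = I and the state is unchanged.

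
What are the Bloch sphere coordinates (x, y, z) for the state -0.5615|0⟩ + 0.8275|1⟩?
(-0.9293, 0, -0.3695)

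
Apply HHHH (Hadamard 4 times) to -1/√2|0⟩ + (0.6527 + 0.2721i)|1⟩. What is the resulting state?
-1/√2|0⟩ + (0.6527 + 0.2721i)|1⟩

H² = I, so an even number of Hadamards cancels: H^4 = I and the state is unchanged.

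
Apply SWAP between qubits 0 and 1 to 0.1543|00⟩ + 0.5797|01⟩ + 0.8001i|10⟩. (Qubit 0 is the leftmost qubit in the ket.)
0.1543|00⟩ + 0.8001i|01⟩ + 0.5797|10⟩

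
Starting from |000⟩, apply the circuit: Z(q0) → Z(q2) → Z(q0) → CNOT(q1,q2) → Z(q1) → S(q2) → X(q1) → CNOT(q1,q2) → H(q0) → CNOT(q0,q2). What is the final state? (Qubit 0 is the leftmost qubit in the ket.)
1/√2|011⟩ + 1/√2|110⟩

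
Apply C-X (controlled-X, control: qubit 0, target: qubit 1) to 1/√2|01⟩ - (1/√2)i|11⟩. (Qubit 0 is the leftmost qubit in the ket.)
1/√2|01⟩ - (1/√2)i|10⟩

C-X leaves the control-|0⟩ kets |00⟩, |01⟩ unchanged and applies X to qubit 1 on the control-|1⟩ pair (|10⟩, |11⟩).
X = [[0, 1], [1, 0]].
With a = amp(|10⟩) = 0 and b = amp(|11⟩) = -(1/√2)i:
new amp(|10⟩) = (1)·b = -(1/√2)i
new amp(|11⟩) = (1)·a = 0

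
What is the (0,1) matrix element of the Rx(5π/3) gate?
-(1/2)i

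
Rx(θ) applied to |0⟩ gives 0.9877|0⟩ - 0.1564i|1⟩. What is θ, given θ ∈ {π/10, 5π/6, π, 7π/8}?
π/10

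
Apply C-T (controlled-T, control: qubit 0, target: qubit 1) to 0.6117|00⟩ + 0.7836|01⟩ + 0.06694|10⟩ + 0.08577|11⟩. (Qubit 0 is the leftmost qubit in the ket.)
0.6117|00⟩ + 0.7836|01⟩ + 0.06694|10⟩ + (0.06065 + 0.06065i)|11⟩

C-T leaves the control-|0⟩ kets |00⟩, |01⟩ unchanged and applies T to qubit 1 on the control-|1⟩ pair (|10⟩, |11⟩).
T = [[1, 0], [0, (1/√2 + (1/√2)i)]].
With a = amp(|10⟩) = 0.06694 and b = amp(|11⟩) = 0.08577:
new amp(|10⟩) = (1)·a = 0.06694
new amp(|11⟩) = (1/√2 + (1/√2)i)·b = (0.06065 + 0.06065i)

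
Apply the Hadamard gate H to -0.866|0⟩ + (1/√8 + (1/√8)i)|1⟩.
(-0.3624 + 0.25i)|0⟩ + (-0.8624 - 0.25i)|1⟩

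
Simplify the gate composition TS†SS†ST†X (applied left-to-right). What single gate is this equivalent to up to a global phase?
X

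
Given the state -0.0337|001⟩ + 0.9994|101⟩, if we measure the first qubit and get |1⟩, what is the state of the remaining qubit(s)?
|01⟩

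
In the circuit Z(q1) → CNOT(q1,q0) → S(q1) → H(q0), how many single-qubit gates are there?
3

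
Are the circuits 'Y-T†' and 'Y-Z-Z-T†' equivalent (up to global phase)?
Yes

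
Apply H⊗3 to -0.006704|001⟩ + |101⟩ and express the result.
0.3512|000⟩ - 0.3512|001⟩ + 0.3512|010⟩ - 0.3512|011⟩ - 0.3559|100⟩ + 0.3559|101⟩ - 0.3559|110⟩ + 0.3559|111⟩

H⊗3 gives amp(|y⟩) = (1/2√2) Σ_x (−1)^(x·y) amp(|x⟩), where x·y is the number of positions in which both x and y have a 1.
|000⟩: (-0.006704 + 1)/(2√2) = 0.3512
|001⟩: (0.006704 - 1)/(2√2) = -0.3512
|010⟩: (-0.006704 + 1)/(2√2) = 0.3512
|011⟩: (0.006704 - 1)/(2√2) = -0.3512
|100⟩: (-0.006704 - 1)/(2√2) = -0.3559
|101⟩: (0.006704 + 1)/(2√2) = 0.3559
|110⟩: (-0.006704 - 1)/(2√2) = -0.3559
|111⟩: (0.006704 + 1)/(2√2) = 0.3559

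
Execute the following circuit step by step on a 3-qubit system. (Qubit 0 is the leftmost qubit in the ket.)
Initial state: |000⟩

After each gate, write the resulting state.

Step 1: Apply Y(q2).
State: i|001⟩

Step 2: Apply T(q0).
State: i|001⟩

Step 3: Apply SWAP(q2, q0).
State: i|100⟩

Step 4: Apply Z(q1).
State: i|100⟩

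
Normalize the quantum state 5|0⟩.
|0⟩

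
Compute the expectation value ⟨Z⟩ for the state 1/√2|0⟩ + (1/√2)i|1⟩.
0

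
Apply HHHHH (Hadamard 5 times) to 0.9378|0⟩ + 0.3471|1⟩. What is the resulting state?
0.9086|0⟩ + 0.4177|1⟩

H² = I, so H^5 = H: a single Hadamard. With (a, b) = (0.9378, 0.3471), H gives ((a + b)/√2, (a − b)/√2) = (0.9086, 0.4177).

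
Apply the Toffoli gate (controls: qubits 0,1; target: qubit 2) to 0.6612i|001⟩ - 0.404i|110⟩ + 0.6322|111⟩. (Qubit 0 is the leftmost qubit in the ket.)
0.6612i|001⟩ + 0.6322|110⟩ - 0.404i|111⟩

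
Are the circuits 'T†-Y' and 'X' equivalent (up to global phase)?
No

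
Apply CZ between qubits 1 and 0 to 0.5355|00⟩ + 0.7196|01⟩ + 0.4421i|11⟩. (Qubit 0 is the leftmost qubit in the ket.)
0.5355|00⟩ + 0.7196|01⟩ - 0.4421i|11⟩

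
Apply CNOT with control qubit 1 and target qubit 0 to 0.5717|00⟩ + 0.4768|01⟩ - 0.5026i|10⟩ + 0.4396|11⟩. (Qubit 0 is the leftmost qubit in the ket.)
0.5717|00⟩ + 0.4396|01⟩ - 0.5026i|10⟩ + 0.4768|11⟩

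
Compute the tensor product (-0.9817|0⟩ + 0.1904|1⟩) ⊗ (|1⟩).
-0.9817|01⟩ + 0.1904|11⟩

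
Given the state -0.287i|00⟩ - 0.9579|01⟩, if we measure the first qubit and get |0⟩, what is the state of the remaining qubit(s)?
-0.287i|0⟩ - 0.9579|1⟩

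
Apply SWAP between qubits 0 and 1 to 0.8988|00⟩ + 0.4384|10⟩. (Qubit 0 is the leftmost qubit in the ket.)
0.8988|00⟩ + 0.4384|01⟩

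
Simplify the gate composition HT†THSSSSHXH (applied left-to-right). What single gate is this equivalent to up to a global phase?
Z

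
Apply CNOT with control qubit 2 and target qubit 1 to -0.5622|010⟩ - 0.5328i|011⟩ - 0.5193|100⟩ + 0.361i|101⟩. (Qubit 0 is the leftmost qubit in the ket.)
-0.5328i|001⟩ - 0.5622|010⟩ - 0.5193|100⟩ + 0.361i|111⟩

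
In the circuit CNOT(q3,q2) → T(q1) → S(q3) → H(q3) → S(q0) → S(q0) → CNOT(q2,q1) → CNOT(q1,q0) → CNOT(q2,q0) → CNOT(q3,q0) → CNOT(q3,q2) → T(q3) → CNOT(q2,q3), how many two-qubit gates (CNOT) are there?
7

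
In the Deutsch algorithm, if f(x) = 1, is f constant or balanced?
Constant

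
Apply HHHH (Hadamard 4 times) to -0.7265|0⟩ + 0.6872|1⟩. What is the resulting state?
-0.7265|0⟩ + 0.6872|1⟩

H² = I, so an even number of Hadamards cancels: H^4 = I and the state is unchanged.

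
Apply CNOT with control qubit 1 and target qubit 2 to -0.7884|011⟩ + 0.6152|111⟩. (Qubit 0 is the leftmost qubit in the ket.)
-0.7884|010⟩ + 0.6152|110⟩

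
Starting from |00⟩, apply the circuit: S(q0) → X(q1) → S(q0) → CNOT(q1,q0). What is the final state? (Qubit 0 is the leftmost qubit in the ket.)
|11⟩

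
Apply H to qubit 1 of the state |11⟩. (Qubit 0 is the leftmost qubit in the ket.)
1/√2|10⟩ - 1/√2|11⟩

H on qubit 1 mixes each pair of kets that differ only in qubit 1: amplitudes (a, b) of (|…0…⟩, |…1…⟩) become ((a + b)/√2, (a − b)/√2). Kets absent from the input have amplitude 0.
(|10⟩, |11⟩): (a, b) = (0, 1) → (1/√2, -1/√2)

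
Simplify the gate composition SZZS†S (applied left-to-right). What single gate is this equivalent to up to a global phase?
S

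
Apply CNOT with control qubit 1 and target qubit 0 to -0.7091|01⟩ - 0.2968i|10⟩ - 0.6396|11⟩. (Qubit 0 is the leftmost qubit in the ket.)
-0.6396|01⟩ - 0.2968i|10⟩ - 0.7091|11⟩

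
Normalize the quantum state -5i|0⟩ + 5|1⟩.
-(1/√2)i|0⟩ + 1/√2|1⟩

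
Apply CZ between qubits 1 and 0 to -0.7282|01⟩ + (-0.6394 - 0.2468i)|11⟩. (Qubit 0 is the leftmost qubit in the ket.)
-0.7282|01⟩ + (0.6394 + 0.2468i)|11⟩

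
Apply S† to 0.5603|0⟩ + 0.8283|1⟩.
0.5603|0⟩ - 0.8283i|1⟩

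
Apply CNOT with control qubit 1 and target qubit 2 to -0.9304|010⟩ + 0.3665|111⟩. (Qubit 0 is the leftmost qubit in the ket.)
-0.9304|011⟩ + 0.3665|110⟩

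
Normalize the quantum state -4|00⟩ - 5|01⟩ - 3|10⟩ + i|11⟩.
-0.5601|00⟩ - 0.7001|01⟩ - 0.4201|10⟩ + 0.14i|11⟩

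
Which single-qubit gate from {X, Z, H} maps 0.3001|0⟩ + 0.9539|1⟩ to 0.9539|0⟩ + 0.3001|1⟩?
X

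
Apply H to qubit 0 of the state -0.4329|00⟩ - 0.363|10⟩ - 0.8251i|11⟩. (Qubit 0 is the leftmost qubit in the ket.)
-0.5628|00⟩ - 0.5834i|01⟩ - 0.04943|10⟩ + 0.5834i|11⟩

H on qubit 0 mixes each pair of kets that differ only in qubit 0: amplitudes (a, b) of (|…0…⟩, |…1…⟩) become ((a + b)/√2, (a − b)/√2). Kets absent from the input have amplitude 0.
(|00⟩, |10⟩): (a, b) = (-0.4329, -0.363) → (-0.5628, -0.04943)
(|01⟩, |11⟩): (a, b) = (0, -0.8251i) → (-0.5834i, 0.5834i)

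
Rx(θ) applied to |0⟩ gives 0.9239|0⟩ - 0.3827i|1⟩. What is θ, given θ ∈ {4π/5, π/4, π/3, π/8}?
π/4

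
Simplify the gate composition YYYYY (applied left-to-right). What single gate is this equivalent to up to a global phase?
Y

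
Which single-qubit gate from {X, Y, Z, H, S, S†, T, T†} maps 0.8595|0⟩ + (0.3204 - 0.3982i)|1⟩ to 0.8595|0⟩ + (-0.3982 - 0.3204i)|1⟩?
S†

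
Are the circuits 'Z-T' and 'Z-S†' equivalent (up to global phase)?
No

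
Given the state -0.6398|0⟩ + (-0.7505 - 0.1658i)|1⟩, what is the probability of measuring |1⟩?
0.5907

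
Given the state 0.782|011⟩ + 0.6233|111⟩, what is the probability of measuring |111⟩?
0.3885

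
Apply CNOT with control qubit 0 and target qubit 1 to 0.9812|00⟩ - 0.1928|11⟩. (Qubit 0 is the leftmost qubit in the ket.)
0.9812|00⟩ - 0.1928|10⟩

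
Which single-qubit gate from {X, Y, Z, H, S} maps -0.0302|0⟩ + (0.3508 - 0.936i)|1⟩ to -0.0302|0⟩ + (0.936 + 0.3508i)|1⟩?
S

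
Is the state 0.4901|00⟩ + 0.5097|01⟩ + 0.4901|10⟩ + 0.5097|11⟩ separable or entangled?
Separable

Writing the state as a|00⟩ + b|01⟩ + c|10⟩ + d|11⟩, it is a product state iff ad − bc = 0.
Here (a, b, c, d) = (0.4901, 0.5097, 0.4901, 0.5097): ad − bc = (0.4901)(0.5097) − (0.5097)(0.4901) = 0, so the state is separable.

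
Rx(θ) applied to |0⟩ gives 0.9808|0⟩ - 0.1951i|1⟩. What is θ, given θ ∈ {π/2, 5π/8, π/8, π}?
π/8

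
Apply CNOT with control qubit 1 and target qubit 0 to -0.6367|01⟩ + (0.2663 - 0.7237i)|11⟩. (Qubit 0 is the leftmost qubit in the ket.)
(0.2663 - 0.7237i)|01⟩ - 0.6367|11⟩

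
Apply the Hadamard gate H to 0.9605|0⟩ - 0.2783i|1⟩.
(0.6792 - 0.1968i)|0⟩ + (0.6792 + 0.1968i)|1⟩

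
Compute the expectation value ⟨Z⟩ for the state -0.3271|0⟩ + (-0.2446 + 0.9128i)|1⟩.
-0.786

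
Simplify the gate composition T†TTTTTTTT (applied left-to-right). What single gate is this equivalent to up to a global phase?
T†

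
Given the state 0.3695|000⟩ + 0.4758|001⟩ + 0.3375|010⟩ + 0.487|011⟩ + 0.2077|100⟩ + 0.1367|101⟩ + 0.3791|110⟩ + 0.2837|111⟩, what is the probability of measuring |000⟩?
0.1365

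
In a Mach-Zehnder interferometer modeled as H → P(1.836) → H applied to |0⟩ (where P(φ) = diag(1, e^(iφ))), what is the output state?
(0.3689 + 0.4825i)|0⟩ + (0.6311 - 0.4825i)|1⟩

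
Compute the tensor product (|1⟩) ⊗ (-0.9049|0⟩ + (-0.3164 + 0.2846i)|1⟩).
-0.9049|10⟩ + (-0.3164 + 0.2846i)|11⟩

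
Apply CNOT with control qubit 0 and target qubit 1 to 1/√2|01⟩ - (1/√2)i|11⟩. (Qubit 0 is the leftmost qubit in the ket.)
1/√2|01⟩ - (1/√2)i|10⟩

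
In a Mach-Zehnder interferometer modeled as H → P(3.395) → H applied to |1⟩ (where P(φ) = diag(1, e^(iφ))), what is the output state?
(0.984 + 0.1254i)|0⟩ + (0.01597 - 0.1254i)|1⟩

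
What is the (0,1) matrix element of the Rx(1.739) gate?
-0.764i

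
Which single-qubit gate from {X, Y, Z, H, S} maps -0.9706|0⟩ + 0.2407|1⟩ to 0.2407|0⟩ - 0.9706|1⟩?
X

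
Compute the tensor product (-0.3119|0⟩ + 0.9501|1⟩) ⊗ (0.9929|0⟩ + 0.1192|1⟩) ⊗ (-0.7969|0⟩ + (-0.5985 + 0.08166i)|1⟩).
0.2468|000⟩ + (0.1853 - 0.02529i)|001⟩ + 0.02963|010⟩ + (0.02225 - 0.003036i)|011⟩ - 0.7518|100⟩ + (-0.5646 + 0.07703i)|101⟩ - 0.09025|110⟩ + (-0.06778 + 0.009248i)|111⟩

amp(|b₁b₂…⟩) = product of the factor amplitudes for bits b₁, b₂, …; only kets whose every factor amplitude is nonzero survive.
|000⟩: (-0.3119)(0.9929)(-0.7969) = 0.2468
|001⟩: (-0.3119)(0.9929)(-0.5985 + 0.08166i) = (0.1853 - 0.02529i)
|010⟩: (-0.3119)(0.1192)(-0.7969) = 0.02963
|011⟩: (-0.3119)(0.1192)(-0.5985 + 0.08166i) = (0.02225 - 0.003036i)
|100⟩: (0.9501)(0.9929)(-0.7969) = -0.7518
|101⟩: (0.9501)(0.9929)(-0.5985 + 0.08166i) = (-0.5646 + 0.07703i)
|110⟩: (0.9501)(0.1192)(-0.7969) = -0.09025
|111⟩: (0.9501)(0.1192)(-0.5985 + 0.08166i) = (-0.06778 + 0.009248i)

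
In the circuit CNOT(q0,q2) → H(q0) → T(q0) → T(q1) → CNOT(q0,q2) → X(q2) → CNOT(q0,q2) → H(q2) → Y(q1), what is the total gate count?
9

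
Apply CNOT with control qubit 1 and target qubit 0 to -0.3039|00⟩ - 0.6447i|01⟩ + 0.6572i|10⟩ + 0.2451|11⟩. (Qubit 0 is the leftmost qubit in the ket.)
-0.3039|00⟩ + 0.2451|01⟩ + 0.6572i|10⟩ - 0.6447i|11⟩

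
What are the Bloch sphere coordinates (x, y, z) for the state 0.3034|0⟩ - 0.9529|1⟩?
(-0.5782, 0, -0.816)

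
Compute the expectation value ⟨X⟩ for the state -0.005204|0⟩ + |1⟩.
-0.01041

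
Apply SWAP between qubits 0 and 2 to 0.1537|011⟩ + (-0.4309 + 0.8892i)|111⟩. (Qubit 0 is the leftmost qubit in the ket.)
0.1537|110⟩ + (-0.4309 + 0.8892i)|111⟩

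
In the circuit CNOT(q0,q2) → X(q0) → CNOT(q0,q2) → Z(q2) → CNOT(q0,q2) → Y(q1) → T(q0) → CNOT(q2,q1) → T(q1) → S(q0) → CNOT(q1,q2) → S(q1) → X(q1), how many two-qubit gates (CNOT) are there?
5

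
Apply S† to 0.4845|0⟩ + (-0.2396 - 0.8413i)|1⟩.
0.4845|0⟩ + (-0.8413 + 0.2396i)|1⟩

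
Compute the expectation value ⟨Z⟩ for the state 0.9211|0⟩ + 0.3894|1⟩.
0.6968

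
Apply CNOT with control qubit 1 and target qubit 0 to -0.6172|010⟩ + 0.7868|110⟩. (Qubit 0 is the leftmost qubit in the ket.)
0.7868|010⟩ - 0.6172|110⟩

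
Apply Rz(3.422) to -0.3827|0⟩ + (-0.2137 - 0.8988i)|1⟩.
(0.05348 + 0.3789i)|0⟩ + (0.9198 - 0.086i)|1⟩

Rz(3.422) = [[e^(−iθ/2), 0], [0, e^(iθ/2)]] with e^(±iθ/2) = cos(θ/2) ± i·sin(θ/2); θ = 3.422, cos(θ/2) ≈ -0.139745, sin(θ/2) ≈ 0.990188.
With a = amp(|0⟩) = -0.3827 and b = amp(|1⟩) = (-0.2137 - 0.8988i):
new amp(|0⟩) = (-0.139745 - 0.990188i)·a = (0.05348 + 0.3789i)
new amp(|1⟩) = (-0.139745 + 0.990188i)·b = (0.9198 - 0.086i)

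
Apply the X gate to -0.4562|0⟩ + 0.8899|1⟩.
0.8899|0⟩ - 0.4562|1⟩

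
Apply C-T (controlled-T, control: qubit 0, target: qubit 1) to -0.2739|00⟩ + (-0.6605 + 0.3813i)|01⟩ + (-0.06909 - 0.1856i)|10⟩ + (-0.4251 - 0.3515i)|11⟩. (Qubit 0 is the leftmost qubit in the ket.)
-0.2739|00⟩ + (-0.6605 + 0.3813i)|01⟩ + (-0.06909 - 0.1856i)|10⟩ + (-0.05204 - 0.5491i)|11⟩

C-T leaves the control-|0⟩ kets |00⟩, |01⟩ unchanged and applies T to qubit 1 on the control-|1⟩ pair (|10⟩, |11⟩).
T = [[1, 0], [0, (1/√2 + (1/√2)i)]].
With a = amp(|10⟩) = (-0.06909 - 0.1856i) and b = amp(|11⟩) = (-0.4251 - 0.3515i):
new amp(|10⟩) = (1)·a = (-0.06909 - 0.1856i)
new amp(|11⟩) = (1/√2 + (1/√2)i)·b = (-0.05204 - 0.5491i)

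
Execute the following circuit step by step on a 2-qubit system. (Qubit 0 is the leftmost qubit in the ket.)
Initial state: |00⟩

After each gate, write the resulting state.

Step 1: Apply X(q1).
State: |01⟩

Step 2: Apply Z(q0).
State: |01⟩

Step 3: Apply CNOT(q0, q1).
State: |01⟩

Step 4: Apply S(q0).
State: |01⟩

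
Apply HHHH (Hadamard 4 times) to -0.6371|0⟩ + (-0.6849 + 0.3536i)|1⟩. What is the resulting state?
-0.6371|0⟩ + (-0.6849 + 0.3536i)|1⟩

H² = I, so an even number of Hadamards cancels: H^4 = I and the state is unchanged.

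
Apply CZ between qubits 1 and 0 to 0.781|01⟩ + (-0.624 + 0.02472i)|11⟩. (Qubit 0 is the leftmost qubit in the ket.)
0.781|01⟩ + (0.624 - 0.02472i)|11⟩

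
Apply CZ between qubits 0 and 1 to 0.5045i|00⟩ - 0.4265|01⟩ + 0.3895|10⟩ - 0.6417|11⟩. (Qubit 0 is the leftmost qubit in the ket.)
0.5045i|00⟩ - 0.4265|01⟩ + 0.3895|10⟩ + 0.6417|11⟩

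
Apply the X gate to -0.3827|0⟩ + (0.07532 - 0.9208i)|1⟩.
(0.07532 - 0.9208i)|0⟩ - 0.3827|1⟩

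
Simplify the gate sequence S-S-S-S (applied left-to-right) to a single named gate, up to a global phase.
I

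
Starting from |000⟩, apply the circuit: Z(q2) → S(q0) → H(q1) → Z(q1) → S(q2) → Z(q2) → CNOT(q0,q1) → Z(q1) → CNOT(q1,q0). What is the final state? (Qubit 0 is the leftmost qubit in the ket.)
1/√2|000⟩ + 1/√2|110⟩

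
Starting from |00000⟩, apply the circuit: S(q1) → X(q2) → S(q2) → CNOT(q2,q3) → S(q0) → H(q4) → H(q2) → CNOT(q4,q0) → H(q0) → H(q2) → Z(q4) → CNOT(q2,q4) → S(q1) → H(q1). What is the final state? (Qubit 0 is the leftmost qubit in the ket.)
-(1/√8)i|00110⟩ + (1/√8)i|00111⟩ - (1/√8)i|01110⟩ + (1/√8)i|01111⟩ + (1/√8)i|10110⟩ + (1/√8)i|10111⟩ + (1/√8)i|11110⟩ + (1/√8)i|11111⟩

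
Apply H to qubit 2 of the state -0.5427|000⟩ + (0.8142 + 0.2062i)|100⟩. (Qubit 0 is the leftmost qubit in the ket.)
-0.3837|000⟩ - 0.3837|001⟩ + (0.5757 + 0.1458i)|100⟩ + (0.5757 + 0.1458i)|101⟩

H on qubit 2 mixes each pair of kets that differ only in qubit 2: amplitudes (a, b) of (|…0…⟩, |…1…⟩) become ((a + b)/√2, (a − b)/√2). Kets absent from the input have amplitude 0.
(|000⟩, |001⟩): (a, b) = (-0.5427, 0) → (-0.3837, -0.3837)
(|100⟩, |101⟩): (a, b) = ((0.8142 + 0.2062i), 0) → ((0.5757 + 0.1458i), (0.5757 + 0.1458i))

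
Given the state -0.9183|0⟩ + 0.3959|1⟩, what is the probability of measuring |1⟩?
0.1567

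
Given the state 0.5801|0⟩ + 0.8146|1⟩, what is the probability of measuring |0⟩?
0.3365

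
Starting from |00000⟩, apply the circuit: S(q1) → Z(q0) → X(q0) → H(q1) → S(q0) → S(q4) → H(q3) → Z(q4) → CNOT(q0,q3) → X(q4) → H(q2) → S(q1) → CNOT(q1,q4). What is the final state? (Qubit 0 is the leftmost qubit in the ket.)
(1/√8)i|10001⟩ + (1/√8)i|10011⟩ + (1/√8)i|10101⟩ + (1/√8)i|10111⟩ - 1/√8|11000⟩ - 1/√8|11010⟩ - 1/√8|11100⟩ - 1/√8|11110⟩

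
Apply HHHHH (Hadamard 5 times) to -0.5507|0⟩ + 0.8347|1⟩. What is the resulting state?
0.2008|0⟩ - 0.9796|1⟩

H² = I, so H^5 = H: a single Hadamard. With (a, b) = (-0.5507, 0.8347), H gives ((a + b)/√2, (a − b)/√2) = (0.2008, -0.9796).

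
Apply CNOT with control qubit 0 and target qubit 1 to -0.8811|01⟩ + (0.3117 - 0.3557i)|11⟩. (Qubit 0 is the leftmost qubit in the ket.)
-0.8811|01⟩ + (0.3117 - 0.3557i)|10⟩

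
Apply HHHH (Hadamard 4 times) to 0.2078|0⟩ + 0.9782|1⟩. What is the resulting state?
0.2078|0⟩ + 0.9782|1⟩

H² = I, so an even number of Hadamards cancels: H^4 = I and the state is unchanged.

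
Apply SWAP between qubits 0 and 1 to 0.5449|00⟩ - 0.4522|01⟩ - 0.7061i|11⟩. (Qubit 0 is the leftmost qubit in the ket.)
0.5449|00⟩ - 0.4522|10⟩ - 0.7061i|11⟩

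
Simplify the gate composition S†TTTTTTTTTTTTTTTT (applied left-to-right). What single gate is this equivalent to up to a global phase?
S†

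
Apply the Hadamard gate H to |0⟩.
1/√2|0⟩ + 1/√2|1⟩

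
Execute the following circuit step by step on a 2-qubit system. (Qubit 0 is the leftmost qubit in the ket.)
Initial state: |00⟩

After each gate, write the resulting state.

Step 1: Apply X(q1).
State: |01⟩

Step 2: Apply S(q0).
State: |01⟩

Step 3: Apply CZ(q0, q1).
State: |01⟩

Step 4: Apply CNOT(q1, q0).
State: |11⟩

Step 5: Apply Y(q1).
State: -i|10⟩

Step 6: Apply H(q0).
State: -(1/√2)i|00⟩ + (1/√2)i|10⟩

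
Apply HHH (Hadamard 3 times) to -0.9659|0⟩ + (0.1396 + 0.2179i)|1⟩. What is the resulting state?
(-0.5843 + 0.1541i)|0⟩ + (-0.7817 - 0.1541i)|1⟩

H² = I, so H^3 = H: a single Hadamard. With (a, b) = (-0.9659, (0.1396 + 0.2179i)), H gives ((a + b)/√2, (a − b)/√2) = ((-0.5843 + 0.1541i), (-0.7817 - 0.1541i)).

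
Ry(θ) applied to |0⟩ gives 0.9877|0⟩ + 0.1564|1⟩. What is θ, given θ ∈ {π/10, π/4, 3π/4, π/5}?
π/10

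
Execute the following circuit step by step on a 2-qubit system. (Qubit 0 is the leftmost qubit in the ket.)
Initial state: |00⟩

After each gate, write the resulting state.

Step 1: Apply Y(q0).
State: i|10⟩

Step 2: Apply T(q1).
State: i|10⟩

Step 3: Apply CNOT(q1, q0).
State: i|10⟩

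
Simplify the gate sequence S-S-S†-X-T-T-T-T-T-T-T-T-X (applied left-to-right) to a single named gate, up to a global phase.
S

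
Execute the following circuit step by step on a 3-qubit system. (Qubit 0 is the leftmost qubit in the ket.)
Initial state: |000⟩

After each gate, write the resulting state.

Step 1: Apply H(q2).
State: 1/√2|000⟩ + 1/√2|001⟩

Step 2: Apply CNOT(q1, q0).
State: 1/√2|000⟩ + 1/√2|001⟩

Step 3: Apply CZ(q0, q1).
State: 1/√2|000⟩ + 1/√2|001⟩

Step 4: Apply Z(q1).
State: 1/√2|000⟩ + 1/√2|001⟩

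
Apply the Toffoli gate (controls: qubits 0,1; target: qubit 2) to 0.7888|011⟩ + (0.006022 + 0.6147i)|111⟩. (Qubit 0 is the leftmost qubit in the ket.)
0.7888|011⟩ + (0.006022 + 0.6147i)|110⟩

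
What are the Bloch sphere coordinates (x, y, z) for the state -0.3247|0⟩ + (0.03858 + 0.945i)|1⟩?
(-0.02505, -0.6137, -0.7891)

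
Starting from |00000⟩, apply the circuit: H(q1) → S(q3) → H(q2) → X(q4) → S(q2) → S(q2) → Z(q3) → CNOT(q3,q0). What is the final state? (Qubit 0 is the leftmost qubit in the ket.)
1/2|00001⟩ - 1/2|00101⟩ + 1/2|01001⟩ - 1/2|01101⟩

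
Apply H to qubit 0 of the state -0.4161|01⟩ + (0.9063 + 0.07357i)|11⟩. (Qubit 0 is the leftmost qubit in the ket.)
(0.3466 + 0.05202i)|01⟩ + (-0.9351 - 0.05202i)|11⟩

H on qubit 0 mixes each pair of kets that differ only in qubit 0: amplitudes (a, b) of (|…0…⟩, |…1…⟩) become ((a + b)/√2, (a − b)/√2). Kets absent from the input have amplitude 0.
(|01⟩, |11⟩): (a, b) = (-0.4161, (0.9063 + 0.07357i)) → ((0.3466 + 0.05202i), (-0.9351 - 0.05202i))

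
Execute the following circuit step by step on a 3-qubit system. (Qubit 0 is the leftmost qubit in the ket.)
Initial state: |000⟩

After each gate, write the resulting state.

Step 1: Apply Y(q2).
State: i|001⟩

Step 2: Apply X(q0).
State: i|101⟩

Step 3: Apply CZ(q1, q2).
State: i|101⟩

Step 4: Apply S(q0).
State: -|101⟩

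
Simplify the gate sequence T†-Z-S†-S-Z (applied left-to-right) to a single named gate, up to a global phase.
T†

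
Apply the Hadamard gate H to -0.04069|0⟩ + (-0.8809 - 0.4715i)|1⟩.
(-0.6517 - 0.3334i)|0⟩ + (0.5941 + 0.3334i)|1⟩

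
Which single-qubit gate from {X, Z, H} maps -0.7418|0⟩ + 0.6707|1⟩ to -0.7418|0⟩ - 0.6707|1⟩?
Z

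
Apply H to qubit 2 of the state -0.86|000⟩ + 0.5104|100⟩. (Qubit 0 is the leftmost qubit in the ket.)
-0.6081|000⟩ - 0.6081|001⟩ + 0.3609|100⟩ + 0.3609|101⟩

H on qubit 2 mixes each pair of kets that differ only in qubit 2: amplitudes (a, b) of (|…0…⟩, |…1…⟩) become ((a + b)/√2, (a − b)/√2). Kets absent from the input have amplitude 0.
(|000⟩, |001⟩): (a, b) = (-0.86, 0) → (-0.6081, -0.6081)
(|100⟩, |101⟩): (a, b) = (0.5104, 0) → (0.3609, 0.3609)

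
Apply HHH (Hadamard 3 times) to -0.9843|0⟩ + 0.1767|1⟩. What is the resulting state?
-0.5711|0⟩ - 0.821|1⟩

H² = I, so H^3 = H: a single Hadamard. With (a, b) = (-0.9843, 0.1767), H gives ((a + b)/√2, (a − b)/√2) = (-0.5711, -0.821).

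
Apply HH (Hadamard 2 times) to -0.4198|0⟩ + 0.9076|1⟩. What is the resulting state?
-0.4198|0⟩ + 0.9076|1⟩

H² = I, so an even number of Hadamards cancels: H^2 = I and the state is unchanged.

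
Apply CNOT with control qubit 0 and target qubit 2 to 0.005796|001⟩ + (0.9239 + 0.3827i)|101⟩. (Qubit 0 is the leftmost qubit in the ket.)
0.005796|001⟩ + (0.9239 + 0.3827i)|100⟩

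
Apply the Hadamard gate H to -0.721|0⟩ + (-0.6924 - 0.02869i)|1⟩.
(-0.9994 - 0.02029i)|0⟩ + (-0.02022 + 0.02029i)|1⟩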